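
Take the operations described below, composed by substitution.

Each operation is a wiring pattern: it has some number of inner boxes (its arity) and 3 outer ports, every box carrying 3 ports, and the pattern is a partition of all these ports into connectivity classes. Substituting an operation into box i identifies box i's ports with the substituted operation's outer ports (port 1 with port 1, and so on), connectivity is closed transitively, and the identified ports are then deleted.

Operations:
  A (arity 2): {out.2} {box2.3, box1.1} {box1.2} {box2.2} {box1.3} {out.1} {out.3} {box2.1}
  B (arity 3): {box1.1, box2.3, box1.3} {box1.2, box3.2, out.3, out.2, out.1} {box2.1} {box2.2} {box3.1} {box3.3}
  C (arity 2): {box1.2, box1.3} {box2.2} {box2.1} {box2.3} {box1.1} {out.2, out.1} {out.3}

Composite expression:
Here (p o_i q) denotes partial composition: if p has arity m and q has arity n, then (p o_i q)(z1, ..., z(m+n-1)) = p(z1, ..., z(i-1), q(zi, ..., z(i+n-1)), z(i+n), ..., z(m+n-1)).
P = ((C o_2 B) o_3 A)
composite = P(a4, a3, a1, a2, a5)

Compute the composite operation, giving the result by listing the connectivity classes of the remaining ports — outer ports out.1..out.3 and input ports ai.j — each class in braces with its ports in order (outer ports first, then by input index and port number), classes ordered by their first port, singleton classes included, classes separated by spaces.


Substituting into C glues patterns; closure does the rest.
the subtree at A composes to {out.1} {out.2} {out.3} {a1.1, a2.3} {a1.2} {a1.3} {a2.1} {a2.2} on (a1, a2); out.j = own outer ports
the subtree at B composes to {out.1, out.2, out.3, a3.2, a5.2} {a1.1, a2.3} {a1.2} {a1.3} {a2.1} {a2.2} {a3.1, a3.3} {a5.1} {a5.3} on (a3, a1, a2, a5); out.j = own outer ports
the subtree at C composes to {out.1, out.2} {out.3} {a1.1, a2.3} {a1.2} {a1.3} {a2.1} {a2.2} {a3.1, a3.3} {a3.2, a5.2} {a4.1} {a4.2, a4.3} {a5.1} {a5.3} on (a4, a3, a1, a2, a5); out.j = own outer ports

{out.1, out.2} {out.3} {a1.1, a2.3} {a1.2} {a1.3} {a2.1} {a2.2} {a3.1, a3.3} {a3.2, a5.2} {a4.1} {a4.2, a4.3} {a5.1} {a5.3}


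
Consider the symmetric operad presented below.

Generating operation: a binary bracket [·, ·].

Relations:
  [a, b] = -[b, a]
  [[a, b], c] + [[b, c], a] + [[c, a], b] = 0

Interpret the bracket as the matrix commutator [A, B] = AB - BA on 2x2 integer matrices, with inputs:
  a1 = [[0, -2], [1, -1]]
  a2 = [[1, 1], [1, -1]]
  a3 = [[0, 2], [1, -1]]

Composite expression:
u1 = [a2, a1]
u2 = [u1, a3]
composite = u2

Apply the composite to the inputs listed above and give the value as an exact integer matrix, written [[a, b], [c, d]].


[[-3, 17], [-7, 3]]

[a2, a1] = [[3, -5], [-1, -3]]
[[a2, a1], a3] = [[-3, 17], [-7, 3]]


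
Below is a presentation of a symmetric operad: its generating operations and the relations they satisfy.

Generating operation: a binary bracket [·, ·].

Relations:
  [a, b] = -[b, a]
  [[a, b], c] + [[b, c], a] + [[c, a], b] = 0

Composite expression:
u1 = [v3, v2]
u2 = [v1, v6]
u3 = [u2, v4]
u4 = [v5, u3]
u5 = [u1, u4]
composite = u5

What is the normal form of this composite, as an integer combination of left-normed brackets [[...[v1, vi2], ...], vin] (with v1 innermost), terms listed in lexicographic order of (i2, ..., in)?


Left-normed coefficients sit on the v1-initial expansion words.
Composite bracket: [[v3, v2], [v5, [[v1, v6], v4]]]
Applying ab - ba throughout gives 32 signed words (2^5 = 32).
Only words starting with v1 matter:
  the word v1v6v4v5v2v3 carries sign -1 and contributes -[[[[[v1, v6], v4], v5], v2], v3]
  the word v1v6v4v5v3v2 carries sign +1 and contributes +[[[[[v1, v6], v4], v5], v3], v2]

-[[[[[v1, v6], v4], v5], v2], v3] + [[[[[v1, v6], v4], v5], v3], v2]


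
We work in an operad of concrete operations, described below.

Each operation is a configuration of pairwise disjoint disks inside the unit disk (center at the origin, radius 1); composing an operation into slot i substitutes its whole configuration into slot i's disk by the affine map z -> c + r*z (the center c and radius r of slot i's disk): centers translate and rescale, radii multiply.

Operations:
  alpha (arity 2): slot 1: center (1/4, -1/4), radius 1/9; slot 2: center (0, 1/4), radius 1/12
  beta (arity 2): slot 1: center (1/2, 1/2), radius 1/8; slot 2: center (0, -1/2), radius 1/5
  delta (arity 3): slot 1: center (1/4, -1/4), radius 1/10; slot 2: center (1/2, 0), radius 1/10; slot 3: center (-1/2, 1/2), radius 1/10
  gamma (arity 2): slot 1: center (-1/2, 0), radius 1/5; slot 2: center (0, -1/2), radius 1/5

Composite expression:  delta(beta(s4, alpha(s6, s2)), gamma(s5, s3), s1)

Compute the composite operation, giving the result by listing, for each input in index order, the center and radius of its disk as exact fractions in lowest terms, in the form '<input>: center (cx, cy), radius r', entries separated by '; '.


Below delta, radii multiply path by path; the s-disk centers shift.
s4 passes through 2 substitutions, ending at center (3/10, -1/5), radius 1/80
s6 passes through 3 substitutions, ending at center (51/200, -61/200), radius 1/450
s2 passes through 3 substitutions, ending at center (1/4, -59/200), radius 1/600
s5 passes through 2 substitutions, ending at center (9/20, 0), radius 1/50
s3 passes through 2 substitutions, ending at center (1/2, -1/20), radius 1/50
s1 passes through 1 substitution, ending at center (-1/2, 1/2), radius 1/10

s1: center (-1/2, 1/2), radius 1/10; s2: center (1/4, -59/200), radius 1/600; s3: center (1/2, -1/20), radius 1/50; s4: center (3/10, -1/5), radius 1/80; s5: center (9/20, 0), radius 1/50; s6: center (51/200, -61/200), radius 1/450


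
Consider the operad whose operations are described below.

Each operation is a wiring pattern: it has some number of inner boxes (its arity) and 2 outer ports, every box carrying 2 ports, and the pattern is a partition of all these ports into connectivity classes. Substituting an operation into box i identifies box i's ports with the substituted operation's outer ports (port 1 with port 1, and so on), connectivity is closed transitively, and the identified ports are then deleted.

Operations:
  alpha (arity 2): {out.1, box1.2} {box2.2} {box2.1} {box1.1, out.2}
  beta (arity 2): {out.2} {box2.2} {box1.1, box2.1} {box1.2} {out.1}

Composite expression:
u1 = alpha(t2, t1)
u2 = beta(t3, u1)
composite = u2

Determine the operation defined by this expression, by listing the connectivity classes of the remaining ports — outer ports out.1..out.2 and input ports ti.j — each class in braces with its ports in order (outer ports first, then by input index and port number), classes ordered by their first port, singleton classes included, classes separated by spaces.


{out.1} {out.2} {t1.1} {t1.2} {t2.1} {t2.2, t3.1} {t3.2}

Two ports join when wires chain via beta-identified ports.
stage alpha: inputs (t2, t1), connectivity {out.1, t2.2} {out.2, t2.1} {t1.1} {t1.2}, out.j its boundary
stage beta: inputs (t3, t2, t1), connectivity {out.1} {out.2} {t1.1} {t1.2} {t2.1} {t2.2, t3.1} {t3.2}, out.j its boundary


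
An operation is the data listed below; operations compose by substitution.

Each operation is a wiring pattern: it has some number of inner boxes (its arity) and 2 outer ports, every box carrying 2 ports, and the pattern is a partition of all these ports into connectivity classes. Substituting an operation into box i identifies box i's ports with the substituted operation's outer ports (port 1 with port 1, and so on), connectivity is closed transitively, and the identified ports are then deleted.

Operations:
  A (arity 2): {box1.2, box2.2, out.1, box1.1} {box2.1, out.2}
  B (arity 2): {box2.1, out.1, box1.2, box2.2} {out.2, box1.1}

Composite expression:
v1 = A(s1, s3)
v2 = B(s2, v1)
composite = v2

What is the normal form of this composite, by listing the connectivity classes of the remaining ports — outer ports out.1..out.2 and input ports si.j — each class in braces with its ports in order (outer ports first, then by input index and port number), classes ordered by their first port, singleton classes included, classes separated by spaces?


{out.1, s1.1, s1.2, s2.2, s3.1, s3.2} {out.2, s2.1}

Connectivity passes through glued B-boundaries; trace each wire chain.
the subtree at A composes to {out.1, s1.1, s1.2, s3.2} {out.2, s3.1} on (s1, s3); out.j = own outer ports
the subtree at B composes to {out.1, s1.1, s1.2, s2.2, s3.1, s3.2} {out.2, s2.1} on (s2, s1, s3); out.j = own outer ports


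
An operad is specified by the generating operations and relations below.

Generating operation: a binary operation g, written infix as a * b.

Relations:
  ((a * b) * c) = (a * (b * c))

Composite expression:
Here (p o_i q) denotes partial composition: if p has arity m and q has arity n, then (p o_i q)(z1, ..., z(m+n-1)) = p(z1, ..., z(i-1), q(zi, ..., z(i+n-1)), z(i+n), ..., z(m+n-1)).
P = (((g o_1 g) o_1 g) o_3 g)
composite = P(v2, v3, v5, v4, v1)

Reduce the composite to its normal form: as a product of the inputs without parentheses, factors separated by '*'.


v2 * v3 * v5 * v4 * v1

All parenthesizations of g agree; list the v-inputs left to right.
(v2 * v3) reduces to v2 * v3
(v5 * v4) reduces to v5 * v4
((v2 * v3) * (v5 * v4)) reduces to v2 * v3 * v5 * v4
(((v2 * v3) * (v5 * v4)) * v1) reduces to v2 * v3 * v5 * v4 * v1


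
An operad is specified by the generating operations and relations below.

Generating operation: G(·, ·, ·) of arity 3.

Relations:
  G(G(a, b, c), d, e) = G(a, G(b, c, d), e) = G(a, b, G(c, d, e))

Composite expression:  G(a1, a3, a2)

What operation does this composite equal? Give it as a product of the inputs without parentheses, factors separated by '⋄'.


a1 ⋄ a3 ⋄ a2

Key point: G is associative — brackets drop, the a-order remains.
G(a1, a3, a2) flattens to a1 ⋄ a3 ⋄ a2


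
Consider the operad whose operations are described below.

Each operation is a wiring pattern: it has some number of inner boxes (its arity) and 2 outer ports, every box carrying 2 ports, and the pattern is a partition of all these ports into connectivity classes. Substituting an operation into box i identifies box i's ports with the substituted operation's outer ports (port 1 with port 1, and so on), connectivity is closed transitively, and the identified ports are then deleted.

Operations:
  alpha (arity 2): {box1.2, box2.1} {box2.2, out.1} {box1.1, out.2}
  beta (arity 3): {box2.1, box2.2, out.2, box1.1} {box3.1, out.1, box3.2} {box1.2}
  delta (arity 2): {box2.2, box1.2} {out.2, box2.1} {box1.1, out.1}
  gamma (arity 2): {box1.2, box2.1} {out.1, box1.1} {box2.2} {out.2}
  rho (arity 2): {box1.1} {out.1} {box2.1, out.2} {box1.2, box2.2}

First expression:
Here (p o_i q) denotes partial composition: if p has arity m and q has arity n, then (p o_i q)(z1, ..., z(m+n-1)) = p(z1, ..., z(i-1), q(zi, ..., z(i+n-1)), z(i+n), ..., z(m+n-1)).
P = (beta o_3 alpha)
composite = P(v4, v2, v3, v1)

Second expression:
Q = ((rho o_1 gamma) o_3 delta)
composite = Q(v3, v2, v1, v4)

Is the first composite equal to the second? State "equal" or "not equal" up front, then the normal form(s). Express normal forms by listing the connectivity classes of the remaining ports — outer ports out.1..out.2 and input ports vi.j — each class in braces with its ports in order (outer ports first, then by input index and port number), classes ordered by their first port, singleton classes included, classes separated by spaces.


not equal; first: {out.1, v1.2, v3.1} {out.2, v2.1, v2.2, v4.1} {v1.1, v3.2} {v4.2}; second: {out.1} {out.2, v1.1} {v1.2, v4.2} {v2.1, v3.2} {v2.2} {v3.1} {v4.1}

The first composite normalizes to {out.1, v1.2, v3.1} {out.2, v2.1, v2.2, v4.1} {v1.1, v3.2} {v4.2}
The second composite normalizes to {out.1} {out.2, v1.1} {v1.2, v4.2} {v2.1, v3.2} {v2.2} {v3.1} {v4.1}
Distinct normal forms: not equal.


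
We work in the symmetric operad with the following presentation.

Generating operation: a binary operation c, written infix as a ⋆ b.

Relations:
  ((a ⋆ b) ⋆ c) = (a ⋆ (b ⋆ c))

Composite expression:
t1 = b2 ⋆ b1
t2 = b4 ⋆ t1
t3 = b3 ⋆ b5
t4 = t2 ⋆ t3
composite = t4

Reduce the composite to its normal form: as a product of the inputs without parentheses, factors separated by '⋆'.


b4 ⋆ b2 ⋆ b1 ⋆ b3 ⋆ b5


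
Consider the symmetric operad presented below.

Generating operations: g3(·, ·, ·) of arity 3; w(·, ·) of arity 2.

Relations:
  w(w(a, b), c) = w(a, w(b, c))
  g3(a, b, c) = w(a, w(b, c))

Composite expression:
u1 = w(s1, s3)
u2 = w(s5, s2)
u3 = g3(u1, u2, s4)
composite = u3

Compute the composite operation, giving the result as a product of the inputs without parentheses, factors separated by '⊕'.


s1 ⊕ s3 ⊕ s5 ⊕ s2 ⊕ s4

Under associativity of g3, the answer is the s's in reading order.
w(s1, s3) reduces to s1 ⊕ s3
w(s5, s2) reduces to s5 ⊕ s2
g3(w(s1, s3), w(s5, s2), s4) reduces to s1 ⊕ s3 ⊕ s5 ⊕ s2 ⊕ s4


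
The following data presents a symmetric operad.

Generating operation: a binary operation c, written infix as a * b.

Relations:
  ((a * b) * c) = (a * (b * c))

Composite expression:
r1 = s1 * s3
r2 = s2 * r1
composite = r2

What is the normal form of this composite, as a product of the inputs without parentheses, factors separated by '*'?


s2 * s1 * s3

Key point: c is associative — brackets drop, the s-order remains.
(s1 * s3) unparenthesizes to s1 * s3
(s2 * (s1 * s3)) unparenthesizes to s2 * s1 * s3


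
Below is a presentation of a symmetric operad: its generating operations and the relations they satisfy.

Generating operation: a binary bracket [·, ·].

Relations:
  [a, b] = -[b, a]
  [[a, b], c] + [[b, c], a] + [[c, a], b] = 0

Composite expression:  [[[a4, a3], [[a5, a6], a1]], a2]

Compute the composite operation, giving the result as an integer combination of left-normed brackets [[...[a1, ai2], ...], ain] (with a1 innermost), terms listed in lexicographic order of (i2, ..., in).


In the tensor algebra, words opening a1 carry the a1-anchored form.
Composite bracket: [[[a4, a3], [[a5, a6], a1]], a2]
Expanding via [a, b] = ab - ba: 32 signed words (2^5 = 32).
Collect the words opening with a1:
  a1a5a6a3a4a2 (sign -1) contributes -[[[[[a1, a5], a6], a3], a4], a2]
  a1a5a6a4a3a2 (sign +1) contributes +[[[[[a1, a5], a6], a4], a3], a2]
  a1a6a5a3a4a2 (sign +1) contributes +[[[[[a1, a6], a5], a3], a4], a2]
  a1a6a5a4a3a2 (sign -1) contributes -[[[[[a1, a6], a5], a4], a3], a2]

-[[[[[a1, a5], a6], a3], a4], a2] + [[[[[a1, a5], a6], a4], a3], a2] + [[[[[a1, a6], a5], a3], a4], a2] - [[[[[a1, a6], a5], a4], a3], a2]


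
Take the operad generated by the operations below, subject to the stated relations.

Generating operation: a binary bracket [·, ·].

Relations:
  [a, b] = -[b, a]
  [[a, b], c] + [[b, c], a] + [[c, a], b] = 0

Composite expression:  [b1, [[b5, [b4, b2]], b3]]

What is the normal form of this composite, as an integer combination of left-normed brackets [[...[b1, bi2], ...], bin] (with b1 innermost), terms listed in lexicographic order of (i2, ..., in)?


[[[[b1, b2], b4], b5], b3] - [[[[b1, b3], b2], b4], b5] + [[[[b1, b3], b4], b2], b5] + [[[[b1, b3], b5], b2], b4] - [[[[b1, b3], b5], b4], b2] - [[[[b1, b4], b2], b5], b3] - [[[[b1, b5], b2], b4], b3] + [[[[b1, b5], b4], b2], b3]

Expand each bracket as ab - ba; the b1-initial words give the coefficients.
Composite bracket: [b1, [[b5, [b4, b2]], b3]]
Applying ab - ba throughout gives 16 signed words (2^4 = 16).
The b1-initial words carry the normal form:
  word b1b2b4b5b3 has sign +1, contributing +[[[[b1, b2], b4], b5], b3]
  word b1b3b2b4b5 has sign -1, contributing -[[[[b1, b3], b2], b4], b5]
  word b1b3b4b2b5 has sign +1, contributing +[[[[b1, b3], b4], b2], b5]
  word b1b3b5b2b4 has sign +1, contributing +[[[[b1, b3], b5], b2], b4]
  word b1b3b5b4b2 has sign -1, contributing -[[[[b1, b3], b5], b4], b2]
  word b1b4b2b5b3 has sign -1, contributing -[[[[b1, b4], b2], b5], b3]
  word b1b5b2b4b3 has sign -1, contributing -[[[[b1, b5], b2], b4], b3]
  word b1b5b4b2b3 has sign +1, contributing +[[[[b1, b5], b4], b2], b3]


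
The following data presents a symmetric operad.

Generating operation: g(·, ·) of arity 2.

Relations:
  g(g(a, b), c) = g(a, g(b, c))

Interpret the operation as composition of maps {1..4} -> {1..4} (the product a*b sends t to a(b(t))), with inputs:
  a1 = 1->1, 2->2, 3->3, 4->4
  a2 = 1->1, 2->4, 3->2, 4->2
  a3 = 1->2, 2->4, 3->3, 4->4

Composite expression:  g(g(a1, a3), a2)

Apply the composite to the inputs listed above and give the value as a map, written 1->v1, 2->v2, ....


1->2, 2->4, 3->4, 4->4

g(a1, a3) = 1->2, 2->4, 3->3, 4->4
g(g(a1, a3), a2) = 1->2, 2->4, 3->4, 4->4


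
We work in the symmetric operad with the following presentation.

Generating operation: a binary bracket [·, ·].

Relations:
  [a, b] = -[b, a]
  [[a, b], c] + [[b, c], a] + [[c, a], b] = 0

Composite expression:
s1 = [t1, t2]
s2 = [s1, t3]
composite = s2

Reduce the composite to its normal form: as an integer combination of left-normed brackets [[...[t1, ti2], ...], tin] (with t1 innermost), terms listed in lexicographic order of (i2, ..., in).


[[t1, t2], t3]

A multilinear Lie element is pinned by t1-initial words (t1 innermost).
Composite bracket: [[t1, t2], t3]
Each bracket splits as ab - ba, giving 4 signed words (2^2 = 4).
Collect the words opening with t1:
  word t1t2t3 has sign +1, contributing +[[t1, t2], t3]


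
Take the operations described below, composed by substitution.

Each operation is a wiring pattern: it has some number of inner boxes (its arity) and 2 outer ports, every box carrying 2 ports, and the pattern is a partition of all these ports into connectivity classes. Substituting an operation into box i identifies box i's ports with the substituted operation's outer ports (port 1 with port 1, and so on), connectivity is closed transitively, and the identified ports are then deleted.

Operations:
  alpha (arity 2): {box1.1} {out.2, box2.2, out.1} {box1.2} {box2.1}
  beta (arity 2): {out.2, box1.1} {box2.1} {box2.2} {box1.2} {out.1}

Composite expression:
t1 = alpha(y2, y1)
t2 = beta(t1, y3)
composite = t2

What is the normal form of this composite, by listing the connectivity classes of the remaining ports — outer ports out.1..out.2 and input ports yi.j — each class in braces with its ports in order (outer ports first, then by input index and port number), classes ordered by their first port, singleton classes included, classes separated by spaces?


{out.1} {out.2, y1.2} {y1.1} {y2.1} {y2.2} {y3.1} {y3.2}

Substituting into beta glues patterns; closure does the rest.
after alpha, the pattern on (y2, y1) reads {out.1, out.2, y1.2} {y1.1} {y2.1} {y2.2} (out.j = its outer ports)
after beta, the pattern on (y2, y1, y3) reads {out.1} {out.2, y1.2} {y1.1} {y2.1} {y2.2} {y3.1} {y3.2} (out.j = its outer ports)


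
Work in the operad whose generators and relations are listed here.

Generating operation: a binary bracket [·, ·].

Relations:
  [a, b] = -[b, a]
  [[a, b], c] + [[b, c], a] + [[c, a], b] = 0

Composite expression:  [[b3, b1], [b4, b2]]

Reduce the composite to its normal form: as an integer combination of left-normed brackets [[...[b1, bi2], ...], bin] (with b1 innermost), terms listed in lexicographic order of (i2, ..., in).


A multilinear Lie element is pinned by b1-initial words (b1 innermost).
Composite bracket: [[b3, b1], [b4, b2]]
Expanding via [a, b] = ab - ba: 8 signed words (2^3 = 8).
Collect the words opening with b1:
  b1b3b2b4 (sign +1) contributes +[[[b1, b3], b2], b4]
  b1b3b4b2 (sign -1) contributes -[[[b1, b3], b4], b2]

[[[b1, b3], b2], b4] - [[[b1, b3], b4], b2]


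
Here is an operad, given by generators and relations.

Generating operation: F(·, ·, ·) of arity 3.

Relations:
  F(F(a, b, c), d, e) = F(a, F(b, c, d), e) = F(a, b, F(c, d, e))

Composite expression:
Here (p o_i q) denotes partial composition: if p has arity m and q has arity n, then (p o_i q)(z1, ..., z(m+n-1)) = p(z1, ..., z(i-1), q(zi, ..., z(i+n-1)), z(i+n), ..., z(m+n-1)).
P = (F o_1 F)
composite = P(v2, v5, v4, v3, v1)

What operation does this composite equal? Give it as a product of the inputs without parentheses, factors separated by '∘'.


v2 ∘ v5 ∘ v4 ∘ v3 ∘ v1

Under associativity of F, the answer is the v's in reading order.
F(v2, v5, v4) reduces to v2 ∘ v5 ∘ v4
F(F(v2, v5, v4), v3, v1) reduces to v2 ∘ v5 ∘ v4 ∘ v3 ∘ v1


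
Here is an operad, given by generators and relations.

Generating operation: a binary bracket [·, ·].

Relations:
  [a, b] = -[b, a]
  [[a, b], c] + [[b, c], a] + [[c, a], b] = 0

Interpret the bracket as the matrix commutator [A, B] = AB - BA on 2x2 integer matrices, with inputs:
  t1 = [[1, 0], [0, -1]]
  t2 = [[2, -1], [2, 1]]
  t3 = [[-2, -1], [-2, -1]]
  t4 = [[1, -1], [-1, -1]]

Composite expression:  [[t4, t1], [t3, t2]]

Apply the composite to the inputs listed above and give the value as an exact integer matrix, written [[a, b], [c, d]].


[t4, t1] = [[0, 2], [-2, 0]]
[t3, t2] = [[-4, 2], [0, 4]]
[[t4, t1], [t3, t2]] = [[4, 16], [16, -4]]

[[4, 16], [16, -4]]


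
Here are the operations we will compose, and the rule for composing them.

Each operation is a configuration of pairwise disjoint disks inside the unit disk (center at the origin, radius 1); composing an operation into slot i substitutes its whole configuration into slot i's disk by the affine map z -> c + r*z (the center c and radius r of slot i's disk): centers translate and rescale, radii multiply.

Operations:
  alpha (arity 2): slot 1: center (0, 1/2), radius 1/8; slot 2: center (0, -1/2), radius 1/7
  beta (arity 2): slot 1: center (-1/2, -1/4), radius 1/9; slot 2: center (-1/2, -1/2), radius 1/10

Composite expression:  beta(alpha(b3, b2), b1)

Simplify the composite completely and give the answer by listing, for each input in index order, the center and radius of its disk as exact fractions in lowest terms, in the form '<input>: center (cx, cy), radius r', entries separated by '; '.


b1: center (-1/2, -1/2), radius 1/10; b2: center (-1/2, -11/36), radius 1/63; b3: center (-1/2, -7/36), radius 1/72

Affine substitution under beta: radii multiply and b-centers shift.
b3 passes through 2 substitutions, ending at center (-1/2, -7/36), radius 1/72
b2 passes through 2 substitutions, ending at center (-1/2, -11/36), radius 1/63
b1 passes through 1 substitution, ending at center (-1/2, -1/2), radius 1/10


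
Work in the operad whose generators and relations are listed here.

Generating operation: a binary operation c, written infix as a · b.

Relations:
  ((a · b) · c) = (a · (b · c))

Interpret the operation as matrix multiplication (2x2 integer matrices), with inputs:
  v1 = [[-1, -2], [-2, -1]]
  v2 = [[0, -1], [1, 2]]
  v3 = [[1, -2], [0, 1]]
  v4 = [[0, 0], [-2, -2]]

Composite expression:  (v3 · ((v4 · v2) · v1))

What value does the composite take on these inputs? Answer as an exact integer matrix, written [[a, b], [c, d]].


[[-12, -12], [6, 6]]

(v4 · v2) = [[0, 0], [-2, -2]]
((v4 · v2) · v1) = [[0, 0], [6, 6]]
(v3 · ((v4 · v2) · v1)) = [[-12, -12], [6, 6]]


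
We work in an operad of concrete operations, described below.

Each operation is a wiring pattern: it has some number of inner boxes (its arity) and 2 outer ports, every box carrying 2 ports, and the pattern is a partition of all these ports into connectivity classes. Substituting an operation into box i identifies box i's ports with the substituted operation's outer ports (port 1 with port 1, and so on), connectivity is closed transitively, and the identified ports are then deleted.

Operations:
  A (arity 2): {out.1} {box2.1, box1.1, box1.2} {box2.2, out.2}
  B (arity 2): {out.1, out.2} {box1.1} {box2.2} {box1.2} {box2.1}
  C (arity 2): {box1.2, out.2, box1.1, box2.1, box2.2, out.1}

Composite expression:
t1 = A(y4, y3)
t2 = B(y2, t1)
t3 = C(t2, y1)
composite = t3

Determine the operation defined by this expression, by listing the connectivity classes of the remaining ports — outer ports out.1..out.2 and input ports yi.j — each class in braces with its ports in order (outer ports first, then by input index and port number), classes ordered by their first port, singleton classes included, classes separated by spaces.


Connectivity passes through glued C-boundaries; trace each wire chain.
through A, on inputs (y4, y3): {out.1} {out.2, y3.2} {y3.1, y4.1, y4.2} (out.j = stage outer ports)
through B, on inputs (y2, y4, y3): {out.1, out.2} {y2.1} {y2.2} {y3.1, y4.1, y4.2} {y3.2} (out.j = stage outer ports)
through C, on inputs (y2, y4, y3, y1): {out.1, out.2, y1.1, y1.2} {y2.1} {y2.2} {y3.1, y4.1, y4.2} {y3.2} (out.j = stage outer ports)

{out.1, out.2, y1.1, y1.2} {y2.1} {y2.2} {y3.1, y4.1, y4.2} {y3.2}


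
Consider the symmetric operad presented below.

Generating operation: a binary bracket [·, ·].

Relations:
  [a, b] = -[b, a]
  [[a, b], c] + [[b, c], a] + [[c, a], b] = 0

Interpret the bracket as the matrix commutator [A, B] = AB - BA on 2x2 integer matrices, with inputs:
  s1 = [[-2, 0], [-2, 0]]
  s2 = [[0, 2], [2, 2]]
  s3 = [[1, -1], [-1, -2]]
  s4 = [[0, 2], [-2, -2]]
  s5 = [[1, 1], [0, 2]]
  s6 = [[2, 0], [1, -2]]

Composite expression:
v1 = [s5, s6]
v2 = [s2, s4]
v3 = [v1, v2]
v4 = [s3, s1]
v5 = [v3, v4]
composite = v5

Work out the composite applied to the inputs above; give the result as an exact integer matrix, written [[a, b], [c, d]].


[[-672, 288], [-192, 672]]

[s5, s6] = [[1, -4], [1, -1]]
[s2, s4] = [[-8, -8], [0, 8]]
[[s5, s6], [s2, s4]] = [[8, -80], [-16, -8]]
[s3, s1] = [[2, -2], [8, -2]]
[[[s5, s6], [s2, s4]], [s3, s1]] = [[-672, 288], [-192, 672]]


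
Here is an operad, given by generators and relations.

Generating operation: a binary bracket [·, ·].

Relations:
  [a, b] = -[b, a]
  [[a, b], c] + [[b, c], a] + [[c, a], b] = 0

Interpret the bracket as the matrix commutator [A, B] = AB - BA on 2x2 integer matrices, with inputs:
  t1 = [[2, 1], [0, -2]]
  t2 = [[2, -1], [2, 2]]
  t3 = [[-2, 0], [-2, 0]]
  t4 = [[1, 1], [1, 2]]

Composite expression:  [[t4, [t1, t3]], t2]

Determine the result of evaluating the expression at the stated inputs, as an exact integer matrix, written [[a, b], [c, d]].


[[8, -12], [-24, -8]]

[t1, t3] = [[-2, 2], [8, 2]]
[t4, [t1, t3]] = [[6, 2], [4, -6]]
[[t4, [t1, t3]], t2] = [[8, -12], [-24, -8]]


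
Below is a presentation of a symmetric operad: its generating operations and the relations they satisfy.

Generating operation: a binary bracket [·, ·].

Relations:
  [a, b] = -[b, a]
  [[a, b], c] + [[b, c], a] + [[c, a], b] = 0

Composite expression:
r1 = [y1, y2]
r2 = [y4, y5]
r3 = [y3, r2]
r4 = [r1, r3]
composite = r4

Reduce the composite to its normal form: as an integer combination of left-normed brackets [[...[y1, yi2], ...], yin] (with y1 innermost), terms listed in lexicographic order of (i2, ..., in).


[[[[y1, y2], y3], y4], y5] - [[[[y1, y2], y3], y5], y4] - [[[[y1, y2], y4], y5], y3] + [[[[y1, y2], y5], y4], y3]

Skip Jacobi rewriting: expand, keep y1-initial words, read off terms.
Composite bracket: [[y1, y2], [y3, [y4, y5]]]
Applying ab - ba throughout gives 16 signed words (2^4 = 16).
Collect the words opening with y1:
  the word y1y2y3y4y5 carries sign +1 and contributes +[[[[y1, y2], y3], y4], y5]
  the word y1y2y3y5y4 carries sign -1 and contributes -[[[[y1, y2], y3], y5], y4]
  the word y1y2y4y5y3 carries sign -1 and contributes -[[[[y1, y2], y4], y5], y3]
  the word y1y2y5y4y3 carries sign +1 and contributes +[[[[y1, y2], y5], y4], y3]


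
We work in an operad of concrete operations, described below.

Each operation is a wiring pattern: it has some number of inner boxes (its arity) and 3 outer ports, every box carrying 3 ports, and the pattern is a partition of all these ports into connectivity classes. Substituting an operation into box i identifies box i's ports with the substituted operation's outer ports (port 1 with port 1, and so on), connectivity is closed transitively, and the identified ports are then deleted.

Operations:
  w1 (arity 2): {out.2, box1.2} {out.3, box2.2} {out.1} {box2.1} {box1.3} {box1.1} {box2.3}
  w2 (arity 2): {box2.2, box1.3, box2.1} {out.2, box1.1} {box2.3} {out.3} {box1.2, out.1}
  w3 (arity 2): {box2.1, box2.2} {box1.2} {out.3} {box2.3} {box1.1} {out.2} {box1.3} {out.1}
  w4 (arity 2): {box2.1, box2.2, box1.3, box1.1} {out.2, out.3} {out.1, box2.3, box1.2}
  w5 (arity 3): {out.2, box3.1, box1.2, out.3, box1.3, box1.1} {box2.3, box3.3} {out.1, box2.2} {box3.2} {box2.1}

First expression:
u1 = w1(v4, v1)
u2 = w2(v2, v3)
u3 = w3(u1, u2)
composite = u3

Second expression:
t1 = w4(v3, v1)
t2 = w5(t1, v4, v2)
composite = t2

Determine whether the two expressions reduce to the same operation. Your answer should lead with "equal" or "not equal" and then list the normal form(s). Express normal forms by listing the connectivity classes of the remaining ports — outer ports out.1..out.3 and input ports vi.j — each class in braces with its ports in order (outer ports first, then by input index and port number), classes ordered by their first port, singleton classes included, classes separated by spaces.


not equal: they reduce to {out.1} {out.2} {out.3} {v1.1} {v1.2} {v1.3} {v2.1, v2.2} {v2.3, v3.1, v3.2} {v3.3} {v4.1} {v4.2} {v4.3} and {out.1, v4.2} {out.2, out.3, v1.3, v2.1, v3.2} {v1.1, v1.2, v3.1, v3.3} {v2.2} {v2.3, v4.3} {v4.1}

The first expression reduces to {out.1} {out.2} {out.3} {v1.1} {v1.2} {v1.3} {v2.1, v2.2} {v2.3, v3.1, v3.2} {v3.3} {v4.1} {v4.2} {v4.3}
The second expression reduces to {out.1, v4.2} {out.2, out.3, v1.3, v2.1, v3.2} {v1.1, v1.2, v3.1, v3.3} {v2.2} {v2.3, v4.3} {v4.1}
Different reductions; not equal.


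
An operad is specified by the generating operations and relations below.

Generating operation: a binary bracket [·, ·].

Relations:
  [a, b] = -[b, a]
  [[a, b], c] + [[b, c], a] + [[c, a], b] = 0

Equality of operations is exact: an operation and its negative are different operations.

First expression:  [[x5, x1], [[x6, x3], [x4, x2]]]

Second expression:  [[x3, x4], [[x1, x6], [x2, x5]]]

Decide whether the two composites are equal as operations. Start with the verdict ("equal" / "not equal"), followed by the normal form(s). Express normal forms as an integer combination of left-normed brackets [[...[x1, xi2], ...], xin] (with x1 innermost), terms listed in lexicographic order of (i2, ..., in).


Normal form of the first expression: [[[[[x1, x5], x2], x4], x3], x6] - [[[[[x1, x5], x2], x4], x6], x3] - [[[[[x1, x5], x3], x6], x2], x4] + [[[[[x1, x5], x3], x6], x4], x2] - [[[[[x1, x5], x4], x2], x3], x6] + [[[[[x1, x5], x4], x2], x6], x3] + [[[[[x1, x5], x6], x3], x2], x4] - [[[[[x1, x5], x6], x3], x4], x2]
Normal form of the second expression: -[[[[[x1, x6], x2], x5], x3], x4] + [[[[[x1, x6], x2], x5], x4], x3] + [[[[[x1, x6], x5], x2], x3], x4] - [[[[[x1, x6], x5], x2], x4], x3]
They disagree, so not equal.

not equal — first [[[[[x1, x5], x2], x4], x3], x6] - [[[[[x1, x5], x2], x4], x6], x3] - [[[[[x1, x5], x3], x6], x2], x4] + [[[[[x1, x5], x3], x6], x4], x2] - [[[[[x1, x5], x4], x2], x3], x6] + [[[[[x1, x5], x4], x2], x6], x3] + [[[[[x1, x5], x6], x3], x2], x4] - [[[[[x1, x5], x6], x3], x4], x2], second -[[[[[x1, x6], x2], x5], x3], x4] + [[[[[x1, x6], x2], x5], x4], x3] + [[[[[x1, x6], x5], x2], x3], x4] - [[[[[x1, x6], x5], x2], x4], x3]


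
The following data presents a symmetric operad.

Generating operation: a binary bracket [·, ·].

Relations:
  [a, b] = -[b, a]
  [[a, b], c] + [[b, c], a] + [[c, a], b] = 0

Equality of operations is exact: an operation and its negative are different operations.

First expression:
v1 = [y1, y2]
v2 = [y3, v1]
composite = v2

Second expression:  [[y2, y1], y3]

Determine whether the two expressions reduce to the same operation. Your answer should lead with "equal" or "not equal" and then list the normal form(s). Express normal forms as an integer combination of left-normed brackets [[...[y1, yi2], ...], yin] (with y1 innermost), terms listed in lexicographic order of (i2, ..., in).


equal — both sides give -[[y1, y2], y3]

The first expression, normalized: -[[y1, y2], y3]
The second expression, normalized: -[[y1, y2], y3]
Identical normal forms: equal.


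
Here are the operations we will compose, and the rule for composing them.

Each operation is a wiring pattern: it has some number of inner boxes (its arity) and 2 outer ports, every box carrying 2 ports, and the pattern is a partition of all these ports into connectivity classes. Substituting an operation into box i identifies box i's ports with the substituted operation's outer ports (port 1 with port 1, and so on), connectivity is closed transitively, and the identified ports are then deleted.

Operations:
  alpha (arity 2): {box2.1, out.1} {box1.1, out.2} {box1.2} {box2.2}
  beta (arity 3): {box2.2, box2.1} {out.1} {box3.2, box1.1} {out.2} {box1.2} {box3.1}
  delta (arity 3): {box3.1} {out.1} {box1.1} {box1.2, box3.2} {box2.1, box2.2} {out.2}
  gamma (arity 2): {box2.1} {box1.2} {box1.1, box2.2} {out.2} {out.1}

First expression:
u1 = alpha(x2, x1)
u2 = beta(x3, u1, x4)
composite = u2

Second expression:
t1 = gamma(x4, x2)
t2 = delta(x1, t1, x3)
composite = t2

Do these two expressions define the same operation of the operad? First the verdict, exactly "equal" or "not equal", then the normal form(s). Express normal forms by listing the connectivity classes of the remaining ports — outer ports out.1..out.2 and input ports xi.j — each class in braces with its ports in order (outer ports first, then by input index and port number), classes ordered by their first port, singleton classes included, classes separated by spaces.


The first expression, normalized: {out.1} {out.2} {x1.1, x2.1} {x1.2} {x2.2} {x3.1, x4.2} {x3.2} {x4.1}
The second expression, normalized: {out.1} {out.2} {x1.1} {x1.2, x3.2} {x2.1} {x2.2, x4.1} {x3.1} {x4.2}
They disagree, so not equal.

not equal; first: {out.1} {out.2} {x1.1, x2.1} {x1.2} {x2.2} {x3.1, x4.2} {x3.2} {x4.1}; second: {out.1} {out.2} {x1.1} {x1.2, x3.2} {x2.1} {x2.2, x4.1} {x3.1} {x4.2}


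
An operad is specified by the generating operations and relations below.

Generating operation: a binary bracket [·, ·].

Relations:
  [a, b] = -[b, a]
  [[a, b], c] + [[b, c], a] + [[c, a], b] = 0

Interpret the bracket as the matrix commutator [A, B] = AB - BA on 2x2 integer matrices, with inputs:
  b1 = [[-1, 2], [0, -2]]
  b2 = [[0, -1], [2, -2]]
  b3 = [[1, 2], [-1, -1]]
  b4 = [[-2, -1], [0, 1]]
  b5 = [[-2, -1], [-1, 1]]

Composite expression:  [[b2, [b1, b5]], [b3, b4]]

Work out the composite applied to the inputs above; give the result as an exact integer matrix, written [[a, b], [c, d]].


[[58, -76], [86, -58]]

[b1, b5] = [[-2, 5], [1, 2]]
[b2, [b1, b5]] = [[-11, 6], [-10, 11]]
[b3, b4] = [[-1, 4], [3, 1]]
[[b2, [b1, b5]], [b3, b4]] = [[58, -76], [86, -58]]


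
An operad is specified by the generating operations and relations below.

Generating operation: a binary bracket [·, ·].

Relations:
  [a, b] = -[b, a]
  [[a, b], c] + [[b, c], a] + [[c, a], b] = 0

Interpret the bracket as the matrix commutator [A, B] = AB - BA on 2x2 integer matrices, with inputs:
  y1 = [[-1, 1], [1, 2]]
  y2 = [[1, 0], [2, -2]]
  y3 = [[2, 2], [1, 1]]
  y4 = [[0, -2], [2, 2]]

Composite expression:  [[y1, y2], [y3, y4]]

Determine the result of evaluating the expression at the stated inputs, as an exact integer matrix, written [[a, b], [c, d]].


[y1, y2] = [[2, -3], [9, -2]]
[y3, y4] = [[6, 2], [-4, -6]]
[[y1, y2], [y3, y4]] = [[-6, 44], [124, 6]]

[[-6, 44], [124, 6]]


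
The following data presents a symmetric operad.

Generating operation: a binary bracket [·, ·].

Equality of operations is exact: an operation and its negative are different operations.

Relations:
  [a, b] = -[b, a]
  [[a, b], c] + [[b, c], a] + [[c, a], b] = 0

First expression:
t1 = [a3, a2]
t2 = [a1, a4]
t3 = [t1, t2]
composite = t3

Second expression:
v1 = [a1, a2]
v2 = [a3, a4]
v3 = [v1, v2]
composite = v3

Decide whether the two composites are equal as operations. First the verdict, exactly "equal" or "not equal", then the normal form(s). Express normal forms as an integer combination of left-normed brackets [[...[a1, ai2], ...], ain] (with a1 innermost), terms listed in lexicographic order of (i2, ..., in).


not equal — first [[[a1, a4], a2], a3] - [[[a1, a4], a3], a2], second [[[a1, a2], a3], a4] - [[[a1, a2], a4], a3]

Reducing the first expression gives [[[a1, a4], a2], a3] - [[[a1, a4], a3], a2]
Reducing the second expression gives [[[a1, a2], a3], a4] - [[[a1, a2], a4], a3]
Different reductions; not equal.


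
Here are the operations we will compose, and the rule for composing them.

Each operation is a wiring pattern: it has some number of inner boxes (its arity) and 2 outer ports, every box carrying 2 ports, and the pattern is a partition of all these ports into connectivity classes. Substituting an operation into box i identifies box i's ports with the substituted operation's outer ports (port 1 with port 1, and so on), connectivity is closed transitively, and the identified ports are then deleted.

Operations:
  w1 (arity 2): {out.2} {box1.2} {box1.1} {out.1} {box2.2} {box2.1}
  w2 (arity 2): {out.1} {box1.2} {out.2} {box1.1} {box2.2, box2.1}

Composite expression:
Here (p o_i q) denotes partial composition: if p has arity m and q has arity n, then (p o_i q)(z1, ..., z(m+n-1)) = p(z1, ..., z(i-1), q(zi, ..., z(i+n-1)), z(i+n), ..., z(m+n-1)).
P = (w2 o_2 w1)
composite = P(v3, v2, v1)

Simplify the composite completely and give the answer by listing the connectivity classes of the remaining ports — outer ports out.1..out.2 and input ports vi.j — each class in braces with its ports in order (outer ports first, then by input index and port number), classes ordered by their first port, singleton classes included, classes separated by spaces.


{out.1} {out.2} {v1.1} {v1.2} {v2.1} {v2.2} {v3.1} {v3.2}

Two ports join when wires chain via w2-identified ports.
composing w1 on (v2, v1), with out.j its own outer ports: {out.1} {out.2} {v1.1} {v1.2} {v2.1} {v2.2}
composing w2 on (v3, v2, v1), with out.j its own outer ports: {out.1} {out.2} {v1.1} {v1.2} {v2.1} {v2.2} {v3.1} {v3.2}


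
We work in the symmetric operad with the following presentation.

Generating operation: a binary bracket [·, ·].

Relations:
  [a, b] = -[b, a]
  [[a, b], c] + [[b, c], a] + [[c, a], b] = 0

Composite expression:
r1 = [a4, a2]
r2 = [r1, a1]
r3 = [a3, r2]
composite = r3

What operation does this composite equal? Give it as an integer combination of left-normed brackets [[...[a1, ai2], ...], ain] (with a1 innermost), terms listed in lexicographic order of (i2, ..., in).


-[[[a1, a2], a4], a3] + [[[a1, a4], a2], a3]


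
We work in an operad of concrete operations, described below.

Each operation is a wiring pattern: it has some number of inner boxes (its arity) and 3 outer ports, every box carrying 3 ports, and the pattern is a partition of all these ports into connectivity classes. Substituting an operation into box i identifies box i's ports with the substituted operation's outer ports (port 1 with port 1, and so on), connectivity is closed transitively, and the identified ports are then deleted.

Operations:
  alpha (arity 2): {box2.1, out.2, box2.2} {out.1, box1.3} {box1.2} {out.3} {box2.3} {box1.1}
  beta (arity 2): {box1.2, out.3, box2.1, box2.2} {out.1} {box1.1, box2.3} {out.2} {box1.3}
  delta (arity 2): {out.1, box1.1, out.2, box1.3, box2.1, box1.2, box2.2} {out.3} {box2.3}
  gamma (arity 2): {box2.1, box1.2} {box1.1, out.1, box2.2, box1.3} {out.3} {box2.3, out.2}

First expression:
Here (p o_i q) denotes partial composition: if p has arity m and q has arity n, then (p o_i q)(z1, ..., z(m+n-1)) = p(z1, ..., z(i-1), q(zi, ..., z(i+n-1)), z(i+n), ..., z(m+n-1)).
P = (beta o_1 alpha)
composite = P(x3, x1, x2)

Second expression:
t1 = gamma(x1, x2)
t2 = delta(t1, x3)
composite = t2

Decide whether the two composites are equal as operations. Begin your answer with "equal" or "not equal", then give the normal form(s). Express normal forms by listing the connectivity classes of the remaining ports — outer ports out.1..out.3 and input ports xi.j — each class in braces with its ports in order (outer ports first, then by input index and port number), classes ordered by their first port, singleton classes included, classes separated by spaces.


The first expression, normalized: {out.1} {out.2} {out.3, x1.1, x1.2, x2.1, x2.2} {x1.3} {x2.3, x3.3} {x3.1} {x3.2}
The second expression, normalized: {out.1, out.2, x1.1, x1.3, x2.2, x2.3, x3.1, x3.2} {out.3} {x1.2, x2.1} {x3.3}
They disagree, so not equal.

not equal: they reduce to {out.1} {out.2} {out.3, x1.1, x1.2, x2.1, x2.2} {x1.3} {x2.3, x3.3} {x3.1} {x3.2} and {out.1, out.2, x1.1, x1.3, x2.2, x2.3, x3.1, x3.2} {out.3} {x1.2, x2.1} {x3.3}
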